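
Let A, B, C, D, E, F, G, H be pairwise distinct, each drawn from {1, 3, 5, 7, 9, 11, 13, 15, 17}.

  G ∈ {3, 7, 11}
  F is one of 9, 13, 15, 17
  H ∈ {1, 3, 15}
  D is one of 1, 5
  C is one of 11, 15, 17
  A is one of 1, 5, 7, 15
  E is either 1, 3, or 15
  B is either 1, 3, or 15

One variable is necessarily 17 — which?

C

The 3 variables B, E, H are confined to {1, 3, 15}, which locks those values in; drop them from A, C, D, F, G.
D has just one choice, so D = 5. Remove 5 from A.
A must be 7 (only option left). Strike 7 from G.
G must be 11 (only option left). Remove 11 from C.
So 17 goes to C.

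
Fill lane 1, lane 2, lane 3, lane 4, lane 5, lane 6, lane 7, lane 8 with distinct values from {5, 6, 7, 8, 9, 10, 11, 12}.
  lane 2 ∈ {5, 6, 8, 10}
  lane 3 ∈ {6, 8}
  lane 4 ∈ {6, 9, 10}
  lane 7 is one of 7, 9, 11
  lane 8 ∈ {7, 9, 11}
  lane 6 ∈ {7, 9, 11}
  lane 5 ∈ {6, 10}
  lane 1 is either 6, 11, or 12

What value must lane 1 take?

The 8 variables together cover exactly {5, 6, 7, 8, 9, 10, 11, 12} — 8 values for 8 variables — and 5 appears only in lane 2's list, so lane 2 = 5.
Among the 7 still-open variables, 8 fits only lane 3 (and all 7 values in {6, 7, 8, 9, 10, 11, 12} must be used), so lane 3 = 8.
Among the 6 still-open variables, 12 fits only lane 1 (and all 6 values in {6, 7, 9, 10, 11, 12} must be used), so lane 1 = 12.

12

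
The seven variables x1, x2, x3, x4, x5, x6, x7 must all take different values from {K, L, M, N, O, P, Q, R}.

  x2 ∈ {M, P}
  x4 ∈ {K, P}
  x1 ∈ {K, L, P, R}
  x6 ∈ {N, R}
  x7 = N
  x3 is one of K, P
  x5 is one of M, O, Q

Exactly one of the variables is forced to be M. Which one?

x7 has just one choice, so x7 = N. Eliminate N elsewhere: x6.
x6's domain is down to {R}, so x6 = R. So x1 can't be R.
x3 and x4 between them cover only {K, P} — a naked pair. Remove those values from x1, x2.
So M goes to x2.

x2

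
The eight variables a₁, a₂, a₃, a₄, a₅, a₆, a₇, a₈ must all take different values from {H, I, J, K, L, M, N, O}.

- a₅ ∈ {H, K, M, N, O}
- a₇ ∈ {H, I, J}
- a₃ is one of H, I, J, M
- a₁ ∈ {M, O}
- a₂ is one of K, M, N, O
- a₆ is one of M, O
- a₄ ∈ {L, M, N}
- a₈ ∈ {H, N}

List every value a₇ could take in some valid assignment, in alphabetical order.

The 8 variables draw from only 8 values {H, I, J, K, L, M, N, O}, so each is used; only a₄ can be L, hence a₄ = L.
a₁ and a₆ share exactly the 2 values {M, O}; by pigeonhole those values go to them, so strike M, O from a₂, a₃, a₅.
a₂, a₅, a₈ share exactly the 3 values {H, K, N}; by pigeonhole those values go to them, so strike H, K, N from a₃, a₇.
No further eliminations apply; a₇ can still be any of I, J.

I, J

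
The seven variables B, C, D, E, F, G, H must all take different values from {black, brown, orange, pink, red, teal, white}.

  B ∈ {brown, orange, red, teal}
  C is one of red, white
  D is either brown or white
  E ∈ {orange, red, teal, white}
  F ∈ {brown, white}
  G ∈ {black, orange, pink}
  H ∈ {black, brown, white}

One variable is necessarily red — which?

C

The 7 variables draw from only 7 values {black, brown, orange, pink, red, teal, white}, so each is used; only G can be pink, hence G = pink.
Among the 6 still-open variables, black fits only H (and all 6 values in {black, brown, orange, red, teal, white} must be used), so H = black.
D and F between them cover only {brown, white} — a naked pair. Remove those values from B, C, E.
So red goes to C.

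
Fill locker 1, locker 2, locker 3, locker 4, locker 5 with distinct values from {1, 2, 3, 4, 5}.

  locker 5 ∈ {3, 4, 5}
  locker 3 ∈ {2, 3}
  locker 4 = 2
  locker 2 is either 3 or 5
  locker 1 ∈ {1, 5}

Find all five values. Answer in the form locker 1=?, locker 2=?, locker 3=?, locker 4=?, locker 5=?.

locker 4 has just one choice, so locker 4 = 2. Eliminate 2 elsewhere: locker 3.
locker 3's domain is down to {3}, so locker 3 = 3. Remove 3 from locker 2, locker 5.
locker 2 has just one choice, so locker 2 = 5. So locker 1, locker 5 can't be 5.
locker 5 has just one choice, so locker 5 = 4.
That leaves locker 1 = 1.

locker 1=1, locker 2=5, locker 3=3, locker 4=2, locker 5=4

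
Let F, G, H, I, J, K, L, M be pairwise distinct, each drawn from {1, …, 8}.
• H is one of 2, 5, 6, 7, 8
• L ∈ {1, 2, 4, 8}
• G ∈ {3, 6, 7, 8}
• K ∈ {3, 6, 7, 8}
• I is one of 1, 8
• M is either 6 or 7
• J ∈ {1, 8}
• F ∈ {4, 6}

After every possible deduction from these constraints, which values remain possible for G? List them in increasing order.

The 8 variables draw from only 8 values {1, 2, 3, 4, 5, 6, 7, 8}, so each is used; only H can be 5, hence H = 5.
Among the 7 still-open variables, 2 fits only L (and all 7 values in {1, 2, 3, 4, 6, 7, 8} must be used), so L = 2.
The 6 still-open variables together cover exactly {1, 3, 4, 6, 7, 8} — 6 values for 6 variables — and 4 appears only in F's list, so F = 4.
The 2 variables I and J are confined to {1, 8}, which locks those values in; drop them from G, K.
No further eliminations apply; G can still be any of 3, 6, 7.

3, 6, 7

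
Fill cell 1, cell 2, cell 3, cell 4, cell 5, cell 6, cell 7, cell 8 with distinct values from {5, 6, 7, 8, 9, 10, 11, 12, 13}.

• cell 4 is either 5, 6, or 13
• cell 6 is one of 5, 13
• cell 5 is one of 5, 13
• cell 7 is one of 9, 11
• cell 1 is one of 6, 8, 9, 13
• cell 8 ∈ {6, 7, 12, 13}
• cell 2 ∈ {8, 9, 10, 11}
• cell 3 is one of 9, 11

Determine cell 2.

cell 3 and cell 7 between them cover only {9, 11} — a naked pair. Remove those values from cell 1, cell 2.
The 2 variables cell 5 and cell 6 are confined to {5, 13}, which locks those values in; drop them from cell 1, cell 4, cell 8.
cell 4 must be 6 (only option left). So cell 1, cell 8 can't be 6.
cell 1 has just one choice, so cell 1 = 8. Strike 8 from cell 2.
So cell 2 = 10.

10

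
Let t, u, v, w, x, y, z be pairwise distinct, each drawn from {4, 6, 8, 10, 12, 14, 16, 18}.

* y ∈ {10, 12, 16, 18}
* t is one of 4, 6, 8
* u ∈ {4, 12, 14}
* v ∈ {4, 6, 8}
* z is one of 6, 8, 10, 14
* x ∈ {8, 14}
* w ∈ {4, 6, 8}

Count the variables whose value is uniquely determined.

t, v, w share exactly the 3 values {4, 6, 8}; by pigeonhole those values go to them, so strike 4, 6, 8 from u, x, z.
x has just one choice, so x = 14. So u, z can't be 14.
z's domain is down to {10}, so z = 10. Remove 10 from y.
u's domain is down to {12}, so u = 12. Eliminate 12 elsewhere: y.
Determined: u=12, x=14, z=10. The other variables each still have more than one consistent value. That makes 3.

3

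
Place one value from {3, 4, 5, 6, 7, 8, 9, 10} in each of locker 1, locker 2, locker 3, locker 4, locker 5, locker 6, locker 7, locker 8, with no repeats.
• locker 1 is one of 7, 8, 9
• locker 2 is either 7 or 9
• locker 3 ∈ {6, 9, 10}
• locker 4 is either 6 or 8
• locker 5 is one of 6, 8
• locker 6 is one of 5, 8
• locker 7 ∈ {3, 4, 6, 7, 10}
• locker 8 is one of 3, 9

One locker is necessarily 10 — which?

The 8 variables draw from only 8 values {3, 4, 5, 6, 7, 8, 9, 10}, so each is used; only locker 7 can be 4, hence locker 7 = 4.
The 7 still-open variables draw from only 7 values {3, 5, 6, 7, 8, 9, 10}, so each is used; only locker 8 can be 3, hence locker 8 = 3.
Among the 6 still-open variables, 5 fits only locker 6 (and all 6 values in {5, 6, 7, 8, 9, 10} must be used), so locker 6 = 5.
The 5 still-open variables draw from only 5 values {6, 7, 8, 9, 10}, so each is used; only locker 3 can be 10, hence locker 3 = 10.

locker 3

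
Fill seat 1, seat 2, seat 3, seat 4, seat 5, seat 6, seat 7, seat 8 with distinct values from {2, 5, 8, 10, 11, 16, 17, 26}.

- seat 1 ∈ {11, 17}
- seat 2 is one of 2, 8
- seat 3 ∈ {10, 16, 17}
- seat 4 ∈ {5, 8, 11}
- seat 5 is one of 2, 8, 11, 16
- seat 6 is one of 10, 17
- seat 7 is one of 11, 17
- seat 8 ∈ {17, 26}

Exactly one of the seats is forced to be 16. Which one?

seat 3

Among the 8 variables, 5 fits only seat 4 (and all 8 values in {2, 5, 8, 10, 11, 16, 17, 26} must be used), so seat 4 = 5.
The 7 still-open variables draw from only 7 values {2, 8, 10, 11, 16, 17, 26}, so each is used; only seat 8 can be 26, hence seat 8 = 26.
seat 1 and seat 7 share exactly the 2 values {11, 17}; by pigeonhole those values go to them, so strike 11, 17 from seat 3, seat 5, seat 6.
That leaves seat 6 = 10. Eliminate 10 elsewhere: seat 3.
So 16 goes to seat 3.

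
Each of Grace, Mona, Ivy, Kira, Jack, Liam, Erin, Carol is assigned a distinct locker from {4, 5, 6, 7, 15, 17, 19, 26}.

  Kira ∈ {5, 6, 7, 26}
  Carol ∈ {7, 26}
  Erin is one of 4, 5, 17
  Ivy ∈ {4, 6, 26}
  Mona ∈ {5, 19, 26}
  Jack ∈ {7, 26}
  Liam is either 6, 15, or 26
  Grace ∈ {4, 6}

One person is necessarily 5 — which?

The 8 variables together cover exactly {4, 5, 6, 7, 15, 17, 19, 26} — 8 values for 8 variables — and 15 appears only in Liam's list, so Liam = 15.
The 7 still-open variables draw from only 7 values {4, 5, 6, 7, 17, 19, 26}, so each is used; only Erin can be 17, hence Erin = 17.
The 6 still-open variables together cover exactly {4, 5, 6, 7, 19, 26} — 6 values for 6 variables — and 19 appears only in Mona's list, so Mona = 19.
The 5 still-open variables together cover exactly {4, 5, 6, 7, 26} — 5 values for 5 variables — and 5 appears only in Kira's list, so Kira = 5.

Kira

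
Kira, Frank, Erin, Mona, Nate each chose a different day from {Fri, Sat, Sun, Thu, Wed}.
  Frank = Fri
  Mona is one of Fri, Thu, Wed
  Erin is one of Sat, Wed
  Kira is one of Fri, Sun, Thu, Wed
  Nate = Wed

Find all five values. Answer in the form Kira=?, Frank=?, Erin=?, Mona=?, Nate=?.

Kira=Sun, Frank=Fri, Erin=Sat, Mona=Thu, Nate=Wed

Frank must be Fri (only option left). So Kira, Mona can't be Fri.
Nate has just one choice, so Nate = Wed. Remove Wed from Kira, Erin, Mona.
Erin has just one choice, so Erin = Sat.
Mona has just one choice, so Mona = Thu. Strike Thu from Kira.
That leaves Kira = Sun.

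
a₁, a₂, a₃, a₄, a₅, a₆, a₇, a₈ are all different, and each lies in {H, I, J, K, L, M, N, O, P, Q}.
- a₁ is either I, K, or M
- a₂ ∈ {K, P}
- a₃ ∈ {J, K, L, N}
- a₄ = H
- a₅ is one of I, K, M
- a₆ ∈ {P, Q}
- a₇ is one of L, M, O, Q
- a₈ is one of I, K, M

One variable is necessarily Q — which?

a₆

a₄ must be H (only option left).
The 3 variables a₁, a₅, a₈ are confined to {I, K, M}, which locks those values in; drop them from a₂, a₃, a₇.
That leaves a₂ = P. So a₆ can't be P.
So Q goes to a₆.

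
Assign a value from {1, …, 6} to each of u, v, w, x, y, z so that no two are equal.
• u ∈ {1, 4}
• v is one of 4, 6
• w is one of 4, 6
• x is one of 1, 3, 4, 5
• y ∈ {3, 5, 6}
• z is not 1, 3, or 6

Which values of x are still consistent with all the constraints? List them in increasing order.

The 6 variables together cover exactly {1, 2, 3, 4, 5, 6} — 6 values for 6 variables — and 2 appears only in z's list, so z = 2.
v and w between them cover only {4, 6} — a naked pair. Remove those values from u, x, y.
u has just one choice, so u = 1. Strike 1 from x.
No further eliminations apply; x can still be any of 3, 5.

3, 5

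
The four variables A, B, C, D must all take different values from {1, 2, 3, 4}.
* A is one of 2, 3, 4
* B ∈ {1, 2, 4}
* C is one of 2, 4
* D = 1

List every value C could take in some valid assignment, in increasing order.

D must be 1 (only option left). Strike 1 from B.
The 3 still-open variables together cover exactly {2, 3, 4} — 3 values for 3 variables — and 3 appears only in A's list, so A = 3.
No further eliminations apply; C can still be any of 2, 4.

2, 4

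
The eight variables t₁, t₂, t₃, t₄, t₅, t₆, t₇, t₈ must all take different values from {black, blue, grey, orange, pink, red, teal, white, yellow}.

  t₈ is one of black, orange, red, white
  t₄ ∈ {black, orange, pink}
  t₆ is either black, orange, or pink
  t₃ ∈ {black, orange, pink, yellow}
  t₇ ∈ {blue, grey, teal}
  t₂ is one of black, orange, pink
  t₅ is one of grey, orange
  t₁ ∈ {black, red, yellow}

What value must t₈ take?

t₂, t₄, t₆ between them cover only {black, orange, pink} — a naked triple. Remove those values from t₁, t₃, t₅, t₈.
That leaves t₃ = yellow. So t₁ can't be yellow.
t₅'s domain is down to {grey}, so t₅ = grey. Remove grey from t₇.
t₁'s domain is down to {red}, so t₁ = red. So t₈ can't be red.
So t₈ = white.

white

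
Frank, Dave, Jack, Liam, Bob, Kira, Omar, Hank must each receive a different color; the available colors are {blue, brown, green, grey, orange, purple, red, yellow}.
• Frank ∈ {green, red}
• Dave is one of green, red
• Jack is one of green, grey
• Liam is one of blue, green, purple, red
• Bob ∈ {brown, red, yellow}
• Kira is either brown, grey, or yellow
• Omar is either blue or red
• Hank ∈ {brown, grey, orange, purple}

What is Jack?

grey

Among the 8 variables, orange fits only Hank (and all 8 values in {blue, brown, green, grey, orange, purple, red, yellow} must be used), so Hank = orange.
The 7 still-open variables together cover exactly {blue, brown, green, grey, purple, red, yellow} — 7 values for 7 variables — and purple appears only in Liam's list, so Liam = purple.
The 6 still-open variables together cover exactly {blue, brown, green, grey, red, yellow} — 6 values for 6 variables — and blue appears only in Omar's list, so Omar = blue.
Frank and Dave between them cover only {green, red} — a naked pair. Remove those values from Jack, Bob.
So Jack = grey.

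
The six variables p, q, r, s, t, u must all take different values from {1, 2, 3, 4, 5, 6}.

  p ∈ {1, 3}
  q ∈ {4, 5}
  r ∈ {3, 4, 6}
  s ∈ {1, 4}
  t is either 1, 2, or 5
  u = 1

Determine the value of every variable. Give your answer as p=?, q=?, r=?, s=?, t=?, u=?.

u's domain is down to {1}, so u = 1. Eliminate 1 elsewhere: p, s, t.
p has just one choice, so p = 3. Strike 3 from r.
s has just one choice, so s = 4. Strike 4 from q, r.
That leaves q = 5. Remove 5 from t.
r has just one choice, so r = 6.
t has just one choice, so t = 2.

p=3, q=5, r=6, s=4, t=2, u=1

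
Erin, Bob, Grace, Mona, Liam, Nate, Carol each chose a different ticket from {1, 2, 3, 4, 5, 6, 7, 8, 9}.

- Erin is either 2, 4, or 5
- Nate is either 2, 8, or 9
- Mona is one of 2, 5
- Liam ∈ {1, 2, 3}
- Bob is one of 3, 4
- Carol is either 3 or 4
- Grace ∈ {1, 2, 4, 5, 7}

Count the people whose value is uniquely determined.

2

Bob and Carol between them cover only {3, 4} — a naked pair. Remove those values from Erin, Grace, Liam.
The 2 variables Erin and Mona are confined to {2, 5}, which locks those values in; drop them from Grace, Liam, Nate.
Liam's domain is down to {1}, so Liam = 1. Strike 1 from Grace.
Grace must be 7 (only option left).
Determined: Grace=7, Liam=1. The other people each still have more than one consistent value. That makes 2.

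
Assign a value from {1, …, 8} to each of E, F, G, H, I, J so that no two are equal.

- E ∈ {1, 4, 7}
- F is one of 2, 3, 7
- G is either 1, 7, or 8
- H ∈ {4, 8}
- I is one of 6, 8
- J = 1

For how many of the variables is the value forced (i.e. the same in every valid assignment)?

J's domain is down to {1}, so J = 1. Remove 1 from E, G.
E, G, H between them cover only {4, 7, 8} — a naked triple. Remove those values from F, I.
I must be 6 (only option left).
Determined: I=6, J=1. The other variables each still have more than one consistent value. That makes 2.

2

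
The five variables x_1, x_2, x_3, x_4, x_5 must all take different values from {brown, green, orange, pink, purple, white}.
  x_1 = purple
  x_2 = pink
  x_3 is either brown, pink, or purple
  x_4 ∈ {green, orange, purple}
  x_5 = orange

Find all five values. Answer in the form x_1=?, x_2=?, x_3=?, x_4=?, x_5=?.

x_1=purple, x_2=pink, x_3=brown, x_4=green, x_5=orange

x_1 has just one choice, so x_1 = purple. Strike purple from x_3, x_4.
x_2's domain is down to {pink}, so x_2 = pink. Eliminate pink elsewhere: x_3.
x_3 must be brown (only option left).
That leaves x_5 = orange. So x_4 can't be orange.
x_4 has just one choice, so x_4 = green.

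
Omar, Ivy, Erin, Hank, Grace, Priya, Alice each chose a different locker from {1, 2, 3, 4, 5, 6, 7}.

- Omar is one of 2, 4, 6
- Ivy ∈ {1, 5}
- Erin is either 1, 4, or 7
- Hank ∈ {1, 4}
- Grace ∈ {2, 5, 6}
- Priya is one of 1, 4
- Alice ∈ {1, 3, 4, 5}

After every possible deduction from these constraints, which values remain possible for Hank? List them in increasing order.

Among the 7 variables, 3 fits only Alice (and all 7 values in {1, 2, 3, 4, 5, 6, 7} must be used), so Alice = 3.
Among the 6 still-open variables, 7 fits only Erin (and all 6 values in {1, 2, 4, 5, 6, 7} must be used), so Erin = 7.
The 2 variables Hank and Priya are confined to {1, 4}, which locks those values in; drop them from Omar, Ivy.
Ivy's domain is down to {5}, so Ivy = 5. Strike 5 from Grace.
No further eliminations apply; Hank can still be any of 1, 4.

1, 4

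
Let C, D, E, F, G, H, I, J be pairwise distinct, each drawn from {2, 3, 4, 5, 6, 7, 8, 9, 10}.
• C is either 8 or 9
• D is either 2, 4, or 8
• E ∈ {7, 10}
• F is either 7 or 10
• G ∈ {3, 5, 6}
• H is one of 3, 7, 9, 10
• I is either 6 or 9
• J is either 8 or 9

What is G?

5

C and J share exactly the 2 values {8, 9}; by pigeonhole those values go to them, so strike 8, 9 from D, H, I.
That leaves I = 6. Remove 6 from G.
The 2 variables E and F are confined to {7, 10}, which locks those values in; drop them from H.
H's domain is down to {3}, so H = 3. Remove 3 from G.
So G = 5.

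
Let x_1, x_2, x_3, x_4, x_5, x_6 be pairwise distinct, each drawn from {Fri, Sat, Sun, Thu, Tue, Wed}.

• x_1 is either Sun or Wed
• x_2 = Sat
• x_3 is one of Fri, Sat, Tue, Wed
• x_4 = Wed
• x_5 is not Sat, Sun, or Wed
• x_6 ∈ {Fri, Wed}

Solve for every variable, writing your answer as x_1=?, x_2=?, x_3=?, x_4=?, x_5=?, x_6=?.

x_2 has just one choice, so x_2 = Sat. Remove Sat from x_3.
x_4 must be Wed (only option left). Strike Wed from x_1, x_3, x_6.
x_6 has just one choice, so x_6 = Fri. So x_3, x_5 can't be Fri.
x_1 must be Sun (only option left).
x_3 must be Tue (only option left). Remove Tue from x_5.
x_5 has just one choice, so x_5 = Thu.

x_1=Sun, x_2=Sat, x_3=Tue, x_4=Wed, x_5=Thu, x_6=Fri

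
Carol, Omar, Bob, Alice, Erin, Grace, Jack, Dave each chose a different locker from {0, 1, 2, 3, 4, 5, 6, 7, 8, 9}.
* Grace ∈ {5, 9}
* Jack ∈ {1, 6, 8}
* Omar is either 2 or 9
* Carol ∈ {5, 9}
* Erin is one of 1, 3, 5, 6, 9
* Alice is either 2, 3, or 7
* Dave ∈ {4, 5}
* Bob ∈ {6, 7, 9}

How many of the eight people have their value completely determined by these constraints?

2

Carol and Grace between them cover only {5, 9} — a naked pair. Remove those values from Omar, Bob, Erin, Dave.
Omar's domain is down to {2}, so Omar = 2. Eliminate 2 elsewhere: Alice.
Dave's domain is down to {4}, so Dave = 4.
Determined: Omar=2, Dave=4. The other people each still have more than one consistent value. That makes 2.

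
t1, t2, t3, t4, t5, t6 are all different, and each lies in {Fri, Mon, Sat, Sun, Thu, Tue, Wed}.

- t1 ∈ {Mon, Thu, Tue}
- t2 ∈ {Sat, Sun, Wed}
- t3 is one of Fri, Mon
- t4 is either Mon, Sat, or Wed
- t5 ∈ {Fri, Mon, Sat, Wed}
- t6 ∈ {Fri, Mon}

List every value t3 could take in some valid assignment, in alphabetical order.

t3 and t6 share exactly the 2 values {Fri, Mon}; by pigeonhole those values go to them, so strike Fri, Mon from t1, t4, t5.
t4 and t5 between them cover only {Sat, Wed} — a naked pair. Remove those values from t2.
t2's domain is down to {Sun}, so t2 = Sun.
No further eliminations apply; t3 can still be any of Fri, Mon.

Fri, Mon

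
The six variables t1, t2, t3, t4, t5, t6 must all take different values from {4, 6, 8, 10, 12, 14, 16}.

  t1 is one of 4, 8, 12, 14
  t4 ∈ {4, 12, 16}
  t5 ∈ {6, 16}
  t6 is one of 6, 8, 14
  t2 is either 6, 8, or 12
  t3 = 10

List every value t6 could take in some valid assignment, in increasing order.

t3's domain is down to {10}, so t3 = 10.
No further eliminations apply; t6 can still be any of 6, 8, 14.

6, 8, 14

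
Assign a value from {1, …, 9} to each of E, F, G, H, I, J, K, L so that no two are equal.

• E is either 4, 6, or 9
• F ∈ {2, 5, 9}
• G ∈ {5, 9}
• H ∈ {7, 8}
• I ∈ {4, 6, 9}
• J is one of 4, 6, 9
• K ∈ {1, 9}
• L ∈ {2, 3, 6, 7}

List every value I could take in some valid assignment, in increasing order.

E, I, J share exactly the 3 values {4, 6, 9}; by pigeonhole those values go to them, so strike 4, 6, 9 from F, G, K, L.
That leaves G = 5. Remove 5 from F.
That leaves K = 1.
F must be 2 (only option left). Remove 2 from L.
No further eliminations apply; I can still be any of 4, 6, 9.

4, 6, 9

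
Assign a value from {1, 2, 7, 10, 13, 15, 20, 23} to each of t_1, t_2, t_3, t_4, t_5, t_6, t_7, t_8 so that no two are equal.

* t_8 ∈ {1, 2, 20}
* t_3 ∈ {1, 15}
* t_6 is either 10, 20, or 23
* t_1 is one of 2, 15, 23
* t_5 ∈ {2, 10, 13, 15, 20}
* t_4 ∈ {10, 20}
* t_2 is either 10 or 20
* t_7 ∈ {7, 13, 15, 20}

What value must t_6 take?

Among the 8 variables, 7 fits only t_7 (and all 8 values in {1, 2, 7, 10, 13, 15, 20, 23} must be used), so t_7 = 7.
The 7 still-open variables together cover exactly {1, 2, 10, 13, 15, 20, 23} — 7 values for 7 variables — and 13 appears only in t_5's list, so t_5 = 13.
The 2 variables t_2 and t_4 are confined to {10, 20}, which locks those values in; drop them from t_6, t_8.
So t_6 = 23.

23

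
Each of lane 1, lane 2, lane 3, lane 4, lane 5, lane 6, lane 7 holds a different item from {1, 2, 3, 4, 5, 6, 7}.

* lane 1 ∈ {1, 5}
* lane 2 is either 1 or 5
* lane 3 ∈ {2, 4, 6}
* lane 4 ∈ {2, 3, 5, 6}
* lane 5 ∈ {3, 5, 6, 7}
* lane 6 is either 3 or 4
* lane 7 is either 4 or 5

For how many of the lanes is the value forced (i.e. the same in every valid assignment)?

3

Among the 7 variables, 7 fits only lane 5 (and all 7 values in {1, 2, 3, 4, 5, 6, 7} must be used), so lane 5 = 7.
lane 1 and lane 2 between them cover only {1, 5} — a naked pair. Remove those values from lane 4, lane 7.
That leaves lane 7 = 4. Remove 4 from lane 3, lane 6.
lane 6 must be 3 (only option left). Strike 3 from lane 4.
Determined: lane 5=7, lane 6=3, lane 7=4. The other lanes each still have more than one consistent value. That makes 3.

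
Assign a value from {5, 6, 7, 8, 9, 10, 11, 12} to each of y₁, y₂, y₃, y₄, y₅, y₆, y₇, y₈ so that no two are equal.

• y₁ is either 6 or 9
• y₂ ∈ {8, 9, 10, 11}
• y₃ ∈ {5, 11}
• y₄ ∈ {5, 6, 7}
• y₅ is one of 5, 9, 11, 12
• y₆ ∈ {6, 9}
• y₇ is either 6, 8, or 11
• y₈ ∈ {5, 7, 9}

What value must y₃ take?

The 8 variables draw from only 8 values {5, 6, 7, 8, 9, 10, 11, 12}, so each is used; only y₂ can be 10, hence y₂ = 10.
The 7 still-open variables together cover exactly {5, 6, 7, 8, 9, 11, 12} — 7 values for 7 variables — and 8 appears only in y₇'s list, so y₇ = 8.
The 6 still-open variables draw from only 6 values {5, 6, 7, 9, 11, 12}, so each is used; only y₅ can be 12, hence y₅ = 12.
The 5 still-open variables draw from only 5 values {5, 6, 7, 9, 11}, so each is used; only y₃ can be 11, hence y₃ = 11.

11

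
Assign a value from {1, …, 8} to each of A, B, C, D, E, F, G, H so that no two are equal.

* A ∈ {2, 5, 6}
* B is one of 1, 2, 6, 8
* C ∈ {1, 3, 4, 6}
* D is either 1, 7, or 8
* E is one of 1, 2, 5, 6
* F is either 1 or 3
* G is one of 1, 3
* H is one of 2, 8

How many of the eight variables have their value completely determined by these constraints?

2

Among the 8 variables, 4 fits only C (and all 8 values in {1, 2, 3, 4, 5, 6, 7, 8} must be used), so C = 4.
The 7 still-open variables draw from only 7 values {1, 2, 3, 5, 6, 7, 8}, so each is used; only D can be 7, hence D = 7.
The 2 variables F and G are confined to {1, 3}, which locks those values in; drop them from B, E.
Determined: C=4, D=7. The other variables each still have more than one consistent value. That makes 2.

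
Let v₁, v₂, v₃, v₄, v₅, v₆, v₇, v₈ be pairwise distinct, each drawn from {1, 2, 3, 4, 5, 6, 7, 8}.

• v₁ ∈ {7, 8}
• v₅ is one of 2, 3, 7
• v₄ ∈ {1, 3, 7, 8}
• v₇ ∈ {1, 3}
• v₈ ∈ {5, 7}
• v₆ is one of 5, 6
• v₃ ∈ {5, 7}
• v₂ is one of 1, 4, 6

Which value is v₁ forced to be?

8

The 8 variables together cover exactly {1, 2, 3, 4, 5, 6, 7, 8} — 8 values for 8 variables — and 2 appears only in v₅'s list, so v₅ = 2.
The 7 still-open variables draw from only 7 values {1, 3, 4, 5, 6, 7, 8}, so each is used; only v₂ can be 4, hence v₂ = 4.
Among the 6 still-open variables, 6 fits only v₆ (and all 6 values in {1, 3, 5, 6, 7, 8} must be used), so v₆ = 6.
The 2 variables v₃ and v₈ are confined to {5, 7}, which locks those values in; drop them from v₁, v₄.
So v₁ = 8.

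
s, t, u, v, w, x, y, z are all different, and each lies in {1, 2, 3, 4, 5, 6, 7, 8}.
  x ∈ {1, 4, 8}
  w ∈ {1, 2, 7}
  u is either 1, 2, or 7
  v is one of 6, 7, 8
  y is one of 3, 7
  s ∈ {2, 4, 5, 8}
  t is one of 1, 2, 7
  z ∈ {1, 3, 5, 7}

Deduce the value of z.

The 8 variables together cover exactly {1, 2, 3, 4, 5, 6, 7, 8} — 8 values for 8 variables — and 6 appears only in v's list, so v = 6.
t, u, w between them cover only {1, 2, 7} — a naked triple. Remove those values from s, x, y, z.
y's domain is down to {3}, so y = 3. Eliminate 3 elsewhere: z.
So z = 5.

5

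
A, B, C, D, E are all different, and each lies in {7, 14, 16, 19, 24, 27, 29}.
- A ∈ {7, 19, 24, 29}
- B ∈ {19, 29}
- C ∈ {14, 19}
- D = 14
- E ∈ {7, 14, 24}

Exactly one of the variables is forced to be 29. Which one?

D must be 14 (only option left). Eliminate 14 elsewhere: C, E.
C's domain is down to {19}, so C = 19. Eliminate 19 elsewhere: A, B.
So 29 goes to B.

B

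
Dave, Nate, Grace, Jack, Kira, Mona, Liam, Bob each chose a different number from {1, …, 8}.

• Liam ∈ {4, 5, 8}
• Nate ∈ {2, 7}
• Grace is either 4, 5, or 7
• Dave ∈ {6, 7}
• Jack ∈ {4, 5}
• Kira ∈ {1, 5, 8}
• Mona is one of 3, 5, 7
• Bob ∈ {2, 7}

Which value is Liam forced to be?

8

The 8 variables draw from only 8 values {1, 2, 3, 4, 5, 6, 7, 8}, so each is used; only Kira can be 1, hence Kira = 1.
The 7 still-open variables draw from only 7 values {2, 3, 4, 5, 6, 7, 8}, so each is used; only Mona can be 3, hence Mona = 3.
The 6 still-open variables together cover exactly {2, 4, 5, 6, 7, 8} — 6 values for 6 variables — and 6 appears only in Dave's list, so Dave = 6.
Among the 5 still-open variables, 8 fits only Liam (and all 5 values in {2, 4, 5, 7, 8} must be used), so Liam = 8.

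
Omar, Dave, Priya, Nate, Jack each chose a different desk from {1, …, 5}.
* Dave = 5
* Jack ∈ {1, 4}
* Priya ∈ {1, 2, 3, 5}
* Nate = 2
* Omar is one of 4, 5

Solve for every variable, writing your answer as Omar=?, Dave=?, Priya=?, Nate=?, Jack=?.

Dave must be 5 (only option left). So Omar, Priya can't be 5.
Nate must be 2 (only option left). Eliminate 2 elsewhere: Priya.
Omar must be 4 (only option left). So Jack can't be 4.
Jack has just one choice, so Jack = 1. Strike 1 from Priya.
Priya must be 3 (only option left).

Omar=4, Dave=5, Priya=3, Nate=2, Jack=1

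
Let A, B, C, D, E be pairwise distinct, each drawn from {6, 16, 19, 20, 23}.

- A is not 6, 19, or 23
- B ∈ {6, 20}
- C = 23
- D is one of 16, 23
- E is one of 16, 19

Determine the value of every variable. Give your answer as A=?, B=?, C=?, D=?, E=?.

A=20, B=6, C=23, D=16, E=19

C must be 23 (only option left). So D can't be 23.
D must be 16 (only option left). Strike 16 from A, E.
E must be 19 (only option left).
That leaves A = 20. Remove 20 from B.
B has just one choice, so B = 6.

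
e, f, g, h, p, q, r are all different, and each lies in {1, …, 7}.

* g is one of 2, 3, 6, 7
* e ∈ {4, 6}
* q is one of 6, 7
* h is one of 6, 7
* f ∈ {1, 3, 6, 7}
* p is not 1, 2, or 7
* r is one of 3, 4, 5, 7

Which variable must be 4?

e

The 7 variables draw from only 7 values {1, 2, 3, 4, 5, 6, 7}, so each is used; only f can be 1, hence f = 1.
Among the 6 still-open variables, 2 fits only g (and all 6 values in {2, 3, 4, 5, 6, 7} must be used), so g = 2.
The 2 variables h and q are confined to {6, 7}, which locks those values in; drop them from e, p, r.
So 4 goes to e.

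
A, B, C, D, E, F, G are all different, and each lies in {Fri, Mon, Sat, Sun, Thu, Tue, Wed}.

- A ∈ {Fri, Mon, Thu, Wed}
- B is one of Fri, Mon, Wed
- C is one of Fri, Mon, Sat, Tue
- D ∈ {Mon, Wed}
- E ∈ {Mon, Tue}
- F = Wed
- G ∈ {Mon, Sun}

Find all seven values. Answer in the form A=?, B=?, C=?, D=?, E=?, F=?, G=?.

A=Thu, B=Fri, C=Sat, D=Mon, E=Tue, F=Wed, G=Sun

F must be Wed (only option left). Remove Wed from A, B, D.
That leaves D = Mon. Remove Mon from A, B, C, E, G.
E must be Tue (only option left). Eliminate Tue elsewhere: C.
G must be Sun (only option left).
B's domain is down to {Fri}, so B = Fri. Remove Fri from A, C.
C has just one choice, so C = Sat.
A must be Thu (only option left).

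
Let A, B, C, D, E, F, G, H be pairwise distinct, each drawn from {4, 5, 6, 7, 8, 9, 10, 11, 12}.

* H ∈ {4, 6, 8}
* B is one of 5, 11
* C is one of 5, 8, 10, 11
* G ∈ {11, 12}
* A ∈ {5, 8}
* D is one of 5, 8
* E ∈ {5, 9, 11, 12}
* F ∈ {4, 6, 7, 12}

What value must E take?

The 2 variables A and D are confined to {5, 8}, which locks those values in; drop them from B, C, E, H.
B must be 11 (only option left). Strike 11 from C, E, G.
C must be 10 (only option left).
G's domain is down to {12}, so G = 12. So E, F can't be 12.
So E = 9.

9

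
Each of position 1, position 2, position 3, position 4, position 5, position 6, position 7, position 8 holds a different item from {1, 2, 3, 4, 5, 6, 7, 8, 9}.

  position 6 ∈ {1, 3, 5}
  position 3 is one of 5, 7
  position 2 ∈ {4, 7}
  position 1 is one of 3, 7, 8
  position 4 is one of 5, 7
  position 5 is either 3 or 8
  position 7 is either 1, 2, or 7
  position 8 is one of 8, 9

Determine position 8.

9

The 8 variables together cover exactly {1, 2, 3, 4, 5, 7, 8, 9} — 8 values for 8 variables — and 2 appears only in position 7's list, so position 7 = 2.
The 7 still-open variables together cover exactly {1, 3, 4, 5, 7, 8, 9} — 7 values for 7 variables — and 1 appears only in position 6's list, so position 6 = 1.
The 6 still-open variables together cover exactly {3, 4, 5, 7, 8, 9} — 6 values for 6 variables — and 4 appears only in position 2's list, so position 2 = 4.
The 5 still-open variables together cover exactly {3, 5, 7, 8, 9} — 5 values for 5 variables — and 9 appears only in position 8's list, so position 8 = 9.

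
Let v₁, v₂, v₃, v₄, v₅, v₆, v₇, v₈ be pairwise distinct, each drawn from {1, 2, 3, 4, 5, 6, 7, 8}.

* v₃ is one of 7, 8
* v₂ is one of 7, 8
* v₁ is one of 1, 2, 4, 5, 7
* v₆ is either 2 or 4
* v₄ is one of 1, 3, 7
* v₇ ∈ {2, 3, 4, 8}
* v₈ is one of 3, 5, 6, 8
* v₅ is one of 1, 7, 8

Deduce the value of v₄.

3

The 8 variables draw from only 8 values {1, 2, 3, 4, 5, 6, 7, 8}, so each is used; only v₈ can be 6, hence v₈ = 6.
The 7 still-open variables draw from only 7 values {1, 2, 3, 4, 5, 7, 8}, so each is used; only v₁ can be 5, hence v₁ = 5.
v₂ and v₃ between them cover only {7, 8} — a naked pair. Remove those values from v₄, v₅, v₇.
v₅'s domain is down to {1}, so v₅ = 1. Eliminate 1 elsewhere: v₄.
So v₄ = 3.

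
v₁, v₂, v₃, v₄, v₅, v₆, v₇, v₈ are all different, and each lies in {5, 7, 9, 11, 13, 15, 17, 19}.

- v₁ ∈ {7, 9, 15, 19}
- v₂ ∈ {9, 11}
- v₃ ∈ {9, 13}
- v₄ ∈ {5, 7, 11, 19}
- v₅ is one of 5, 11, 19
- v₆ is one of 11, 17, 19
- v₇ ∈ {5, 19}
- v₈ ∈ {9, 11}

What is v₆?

Among the 8 variables, 13 fits only v₃ (and all 8 values in {5, 7, 9, 11, 13, 15, 17, 19} must be used), so v₃ = 13.
The 7 still-open variables together cover exactly {5, 7, 9, 11, 15, 17, 19} — 7 values for 7 variables — and 15 appears only in v₁'s list, so v₁ = 15.
The 6 still-open variables draw from only 6 values {5, 7, 9, 11, 17, 19}, so each is used; only v₄ can be 7, hence v₄ = 7.
The 5 still-open variables together cover exactly {5, 9, 11, 17, 19} — 5 values for 5 variables — and 17 appears only in v₆'s list, so v₆ = 17.

17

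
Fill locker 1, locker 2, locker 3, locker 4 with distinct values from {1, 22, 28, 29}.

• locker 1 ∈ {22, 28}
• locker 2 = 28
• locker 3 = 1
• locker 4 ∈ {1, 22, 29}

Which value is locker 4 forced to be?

locker 2 must be 28 (only option left). So locker 1 can't be 28.
That leaves locker 3 = 1. So locker 4 can't be 1.
locker 1 must be 22 (only option left). Strike 22 from locker 4.
So locker 4 = 29.

29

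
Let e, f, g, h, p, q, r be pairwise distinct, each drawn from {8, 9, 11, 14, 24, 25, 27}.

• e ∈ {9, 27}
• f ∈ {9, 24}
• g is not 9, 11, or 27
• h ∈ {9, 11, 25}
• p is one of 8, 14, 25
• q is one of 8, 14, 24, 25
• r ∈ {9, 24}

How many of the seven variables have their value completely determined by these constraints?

The 7 variables draw from only 7 values {8, 9, 11, 14, 24, 25, 27}, so each is used; only h can be 11, hence h = 11.
The 6 still-open variables together cover exactly {8, 9, 14, 24, 25, 27} — 6 values for 6 variables — and 27 appears only in e's list, so e = 27.
f and r share exactly the 2 values {9, 24}; by pigeonhole those values go to them, so strike 9, 24 from g, q.
Determined: e=27, h=11. The other variables each still have more than one consistent value. That makes 2.

2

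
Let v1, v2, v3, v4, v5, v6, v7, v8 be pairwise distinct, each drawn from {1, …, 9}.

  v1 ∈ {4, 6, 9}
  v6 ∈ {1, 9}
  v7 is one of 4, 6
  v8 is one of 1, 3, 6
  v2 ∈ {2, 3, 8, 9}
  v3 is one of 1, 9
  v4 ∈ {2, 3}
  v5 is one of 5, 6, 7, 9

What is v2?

8

v3 and v6 share exactly the 2 values {1, 9}; by pigeonhole those values go to them, so strike 1, 9 from v1, v2, v5, v8.
v1 and v7 between them cover only {4, 6} — a naked pair. Remove those values from v5, v8.
v8's domain is down to {3}, so v8 = 3. So v2, v4 can't be 3.
v4 has just one choice, so v4 = 2. Strike 2 from v2.
So v2 = 8.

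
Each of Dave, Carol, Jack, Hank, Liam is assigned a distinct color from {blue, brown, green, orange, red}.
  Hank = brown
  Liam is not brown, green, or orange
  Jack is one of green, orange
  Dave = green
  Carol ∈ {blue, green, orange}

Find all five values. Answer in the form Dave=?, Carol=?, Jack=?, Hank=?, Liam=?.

Dave must be green (only option left). So Carol, Jack can't be green.
Jack must be orange (only option left). Remove orange from Carol.
That leaves Hank = brown.
Carol's domain is down to {blue}, so Carol = blue. Remove blue from Liam.
Liam has just one choice, so Liam = red.

Dave=green, Carol=blue, Jack=orange, Hank=brown, Liam=red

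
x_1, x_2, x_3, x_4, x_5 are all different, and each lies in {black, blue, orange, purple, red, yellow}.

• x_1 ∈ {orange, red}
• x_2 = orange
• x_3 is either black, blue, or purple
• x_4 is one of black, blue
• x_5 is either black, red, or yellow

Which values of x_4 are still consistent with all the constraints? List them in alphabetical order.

black, blue

x_2 has just one choice, so x_2 = orange. So x_1 can't be orange.
x_1 must be red (only option left). Remove red from x_5.
No further eliminations apply; x_4 can still be any of black, blue.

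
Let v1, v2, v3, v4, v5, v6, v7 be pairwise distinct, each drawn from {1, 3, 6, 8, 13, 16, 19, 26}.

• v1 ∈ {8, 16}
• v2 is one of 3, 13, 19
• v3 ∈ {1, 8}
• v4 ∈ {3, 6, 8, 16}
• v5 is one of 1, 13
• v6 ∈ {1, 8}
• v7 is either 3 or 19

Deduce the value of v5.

13

The 7 variables together cover exactly {1, 3, 6, 8, 13, 16, 19} — 7 values for 7 variables — and 6 appears only in v4's list, so v4 = 6.
The 6 still-open variables draw from only 6 values {1, 3, 8, 13, 16, 19}, so each is used; only v1 can be 16, hence v1 = 16.
v3 and v6 between them cover only {1, 8} — a naked pair. Remove those values from v5.
So v5 = 13.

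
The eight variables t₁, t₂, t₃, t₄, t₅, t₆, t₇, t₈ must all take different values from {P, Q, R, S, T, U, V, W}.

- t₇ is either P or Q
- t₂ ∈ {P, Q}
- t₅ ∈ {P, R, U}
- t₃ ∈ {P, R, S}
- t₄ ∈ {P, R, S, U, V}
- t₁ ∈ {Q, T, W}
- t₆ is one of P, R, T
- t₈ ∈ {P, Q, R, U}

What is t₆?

The 8 variables together cover exactly {P, Q, R, S, T, U, V, W} — 8 values for 8 variables — and V appears only in t₄'s list, so t₄ = V.
The 7 still-open variables together cover exactly {P, Q, R, S, T, U, W} — 7 values for 7 variables — and S appears only in t₃'s list, so t₃ = S.
The 6 still-open variables together cover exactly {P, Q, R, T, U, W} — 6 values for 6 variables — and W appears only in t₁'s list, so t₁ = W.
The 5 still-open variables together cover exactly {P, Q, R, T, U} — 5 values for 5 variables — and T appears only in t₆'s list, so t₆ = T.

T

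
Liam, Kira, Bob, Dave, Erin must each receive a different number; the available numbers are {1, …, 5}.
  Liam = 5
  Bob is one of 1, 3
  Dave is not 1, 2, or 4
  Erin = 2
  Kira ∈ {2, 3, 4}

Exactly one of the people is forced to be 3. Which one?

Liam must be 5 (only option left). Remove 5 from Dave.
So 3 goes to Dave.

Dave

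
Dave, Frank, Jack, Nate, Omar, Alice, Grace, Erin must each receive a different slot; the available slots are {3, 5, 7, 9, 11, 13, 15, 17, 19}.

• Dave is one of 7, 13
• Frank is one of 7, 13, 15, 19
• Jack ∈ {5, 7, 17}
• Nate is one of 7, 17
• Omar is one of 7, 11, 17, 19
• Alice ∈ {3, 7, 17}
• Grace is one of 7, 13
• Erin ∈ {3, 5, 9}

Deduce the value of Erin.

9

The 2 variables Dave and Grace are confined to {7, 13}, which locks those values in; drop them from Frank, Jack, Nate, Omar, Alice.
Nate has just one choice, so Nate = 17. Strike 17 from Jack, Omar, Alice.
Alice must be 3 (only option left). Strike 3 from Erin.
Jack has just one choice, so Jack = 5. Remove 5 from Erin.
So Erin = 9.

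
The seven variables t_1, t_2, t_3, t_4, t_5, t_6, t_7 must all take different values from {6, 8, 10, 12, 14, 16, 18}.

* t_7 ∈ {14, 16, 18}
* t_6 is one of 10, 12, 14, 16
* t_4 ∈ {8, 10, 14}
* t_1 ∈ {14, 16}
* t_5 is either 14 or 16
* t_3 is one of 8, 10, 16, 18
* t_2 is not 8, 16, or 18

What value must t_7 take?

18

The 7 variables together cover exactly {6, 8, 10, 12, 14, 16, 18} — 7 values for 7 variables — and 6 appears only in t_2's list, so t_2 = 6.
The 6 still-open variables draw from only 6 values {8, 10, 12, 14, 16, 18}, so each is used; only t_6 can be 12, hence t_6 = 12.
t_1 and t_5 share exactly the 2 values {14, 16}; by pigeonhole those values go to them, so strike 14, 16 from t_3, t_4, t_7.
So t_7 = 18.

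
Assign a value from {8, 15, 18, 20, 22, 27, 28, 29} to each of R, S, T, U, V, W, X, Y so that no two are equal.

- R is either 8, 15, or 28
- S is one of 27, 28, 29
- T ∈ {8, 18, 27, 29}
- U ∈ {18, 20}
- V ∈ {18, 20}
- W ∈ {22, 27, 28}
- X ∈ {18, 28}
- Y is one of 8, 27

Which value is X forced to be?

28

The 8 variables draw from only 8 values {8, 15, 18, 20, 22, 27, 28, 29}, so each is used; only R can be 15, hence R = 15.
Among the 7 still-open variables, 22 fits only W (and all 7 values in {8, 18, 20, 22, 27, 28, 29} must be used), so W = 22.
U and V share exactly the 2 values {18, 20}; by pigeonhole those values go to them, so strike 18, 20 from T, X.
So X = 28.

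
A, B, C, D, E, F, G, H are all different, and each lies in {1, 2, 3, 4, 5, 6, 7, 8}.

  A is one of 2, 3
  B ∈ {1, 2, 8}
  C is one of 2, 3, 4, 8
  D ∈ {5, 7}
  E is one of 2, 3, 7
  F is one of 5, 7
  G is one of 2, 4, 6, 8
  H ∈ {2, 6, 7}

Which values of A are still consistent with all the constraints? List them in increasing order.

2, 3

The 8 variables together cover exactly {1, 2, 3, 4, 5, 6, 7, 8} — 8 values for 8 variables — and 1 appears only in B's list, so B = 1.
D and F between them cover only {5, 7} — a naked pair. Remove those values from E, H.
A and E share exactly the 2 values {2, 3}; by pigeonhole those values go to them, so strike 2, 3 from C, G, H.
H's domain is down to {6}, so H = 6. Remove 6 from G.
No further eliminations apply; A can still be any of 2, 3.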